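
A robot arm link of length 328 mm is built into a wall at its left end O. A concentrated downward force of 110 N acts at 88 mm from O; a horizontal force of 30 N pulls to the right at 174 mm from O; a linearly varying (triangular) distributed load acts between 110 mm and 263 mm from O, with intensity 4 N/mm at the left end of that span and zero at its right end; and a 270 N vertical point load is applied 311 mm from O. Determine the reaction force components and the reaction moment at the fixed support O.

Resultant of the triangular load: ½ × 4 × 153 = 306 N, acting at 161 mm from O (one-third of the span from the peak).
ΣF_x = 0: O_x + 30 = 0 → O_x = -30.00 N.
ΣF_y = 0: O_y − 110 − ½·4·153 − 270 = 0 → O_y = 686.0 N.
ΣM about O: M_O − 110·88 − (½·4·153)·161 − 270·311 = 0 → M_O = 142900 N·mm.

O_x = -30.00 N, O_y = 686.0 N, M_O = 142900 N·mm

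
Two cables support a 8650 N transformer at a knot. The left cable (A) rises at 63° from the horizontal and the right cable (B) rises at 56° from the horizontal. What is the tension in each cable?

ΣF_x = 0: −T_A·cos63° + T_B·cos56° = 0 → T_B = 0.811867·T_A.
ΣF_y = 0: T_A·sin63° + T_B·sin56° = 8650.
Substitute: T_A·(0.891007 + 0.811867·0.829038) = 8650 → T_A = 5530.42 ≈ 5530 N.
Then T_B = 0.811867 × 5530.42 = 4490 N.

T_A = 5530 N, T_B = 4490 N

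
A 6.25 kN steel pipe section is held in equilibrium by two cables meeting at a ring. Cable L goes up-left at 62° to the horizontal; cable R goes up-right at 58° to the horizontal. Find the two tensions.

ΣF_x = 0: −T_L·cos62° + T_R·cos58° = 0 → T_R = 0.88593·T_L.
ΣF_y = 0: T_L·sin62° + T_R·sin58° = 6.25.
Substitute: T_L·(0.882948 + 0.88593·0.848048) = 6.25 → T_L = 3.82436 ≈ 3.824 kN.
Then T_R = 0.88593 × 3.82436 = 3.388 kN.

T_L = 3.824 kN, T_R = 3.388 kN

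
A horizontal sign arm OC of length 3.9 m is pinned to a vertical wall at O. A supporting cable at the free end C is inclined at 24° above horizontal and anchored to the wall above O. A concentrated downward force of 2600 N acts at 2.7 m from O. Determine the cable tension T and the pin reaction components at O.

T = 4425 N, O_x = 4043 N, O_y = 800.0 N

ΣM about O: T·sin24°·3.9 − 2600·2.7 = 0 → T = 7020/(3.9·0.406737) = 4425.46 ≈ 4425 N.
ΣF_x = 0: O_x − T·cos24° = 0 → O_x = 4425.46 × 0.913545 = 4043 N.
ΣF_y = 0: O_y + T·sin24° − 2600 = 0 → O_y = 2600 − 4425.46 × 0.406737 = 800.0 N.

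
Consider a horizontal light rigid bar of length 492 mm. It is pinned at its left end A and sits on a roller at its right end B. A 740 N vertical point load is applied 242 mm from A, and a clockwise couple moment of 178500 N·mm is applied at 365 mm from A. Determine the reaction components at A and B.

Taking moments about A: B_y·492 − 740·242 − 178500 = 0 → B_y = 357580/492 = 726.789 ≈ 726.8 N.
ΣF_y = 0: A_y + 726.789 − 740 = 0 → A_y = 13.21 N.
ΣF_x = 0: no horizontal applied forces, so A_x = 0.

A_x = 0, A_y = 13.21 N, B_y = 726.8 N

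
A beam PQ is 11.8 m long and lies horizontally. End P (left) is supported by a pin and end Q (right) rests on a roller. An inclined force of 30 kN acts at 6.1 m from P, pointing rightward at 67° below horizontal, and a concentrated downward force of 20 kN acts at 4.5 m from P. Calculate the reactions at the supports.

P_x = -11.72 kN, P_y = 25.71 kN, Q_y = 21.90 kN

Moments about P: Q_y·11.8 − 30·sin67°·6.1 − 20·4.5 = 0 → Q_y = 258.452/11.8 = 21.9027 ≈ 21.90 kN.
ΣF_y = 0: P_y + 21.9027 − 30·sin67° − 20 = 0 → P_y = 25.71 kN.
ΣF_x = 0: P_x + 30·cos67° = 0 → P_x = -11.72 kN.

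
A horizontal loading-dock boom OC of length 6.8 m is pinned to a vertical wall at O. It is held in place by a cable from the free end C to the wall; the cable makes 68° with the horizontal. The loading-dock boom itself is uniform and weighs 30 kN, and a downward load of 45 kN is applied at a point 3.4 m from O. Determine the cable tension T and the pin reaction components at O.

T = 40.45 kN, O_x = 15.15 kN, O_y = 37.50 kN

ΣM about O: T·sin68°·6.8 − 30·3.4 − 45·3.4 = 0 → T = 255/(6.8·0.927184) = 40.445 ≈ 40.45 kN.
ΣF_x = 0: O_x − T·cos68° = 0 → O_x = 40.445 × 0.374607 = 15.15 kN.
ΣF_y = 0: O_y + T·sin68° − 30 − 45 = 0 → O_y = 75 − 40.445 × 0.927184 = 37.50 kN.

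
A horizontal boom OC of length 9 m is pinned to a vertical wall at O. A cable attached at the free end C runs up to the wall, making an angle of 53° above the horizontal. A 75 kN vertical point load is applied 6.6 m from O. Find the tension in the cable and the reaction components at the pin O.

T = 68.87 kN, O_x = 41.45 kN, O_y = 20.00 kN

ΣM about O: T·sin53°·9 − 75·6.6 = 0 → T = 495/(9·0.798636) = 68.8674 ≈ 68.87 kN.
ΣF_x = 0: O_x − T·cos53° = 0 → O_x = 68.8674 × 0.601815 = 41.45 kN.
ΣF_y = 0: O_y + T·sin53° − 75 = 0 → O_y = 75 − 68.8674 × 0.798636 = 20.00 kN.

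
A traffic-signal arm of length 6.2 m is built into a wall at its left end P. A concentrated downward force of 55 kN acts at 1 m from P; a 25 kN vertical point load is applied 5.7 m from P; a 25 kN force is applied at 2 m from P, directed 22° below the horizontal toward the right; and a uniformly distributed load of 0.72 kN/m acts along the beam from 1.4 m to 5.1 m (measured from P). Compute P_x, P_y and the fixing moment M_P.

Resultant of the distributed load: 0.72 × 3.7 = 2.664 kN at 3.25 m from P.
ΣF_x = 0: P_x + 25·cos22° = 0 → P_x = -23.18 kN.
ΣF_y = 0: P_y − 55 − 25 − 25·sin22° − 0.72·3.7 = 0 → P_y = 92.03 kN.
ΣM about P: M_P − 55·1 − 25·5.7 − 25·sin22°·2 − (0.72·3.7)·3.25 = 0 → M_P = 224.9 kN·m.

P_x = -23.18 kN, P_y = 92.03 kN, M_P = 224.9 kN·m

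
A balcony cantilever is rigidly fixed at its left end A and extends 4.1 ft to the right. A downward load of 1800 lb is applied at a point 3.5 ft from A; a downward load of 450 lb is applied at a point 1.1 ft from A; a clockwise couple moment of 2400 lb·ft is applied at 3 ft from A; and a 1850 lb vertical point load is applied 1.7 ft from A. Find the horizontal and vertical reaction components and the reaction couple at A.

A_x = 0, A_y = 4100 lb, M_A = 12340 lb·ft

ΣF_x = 0: A_x = 0.
ΣF_y = 0: A_y − 1800 − 450 − 1850 = 0 → A_y = 4100 lb.
ΣM about A: M_A − 1800·3.5 − 450·1.1 − 2400 − 1850·1.7 = 0 → M_A = 12340 lb·ft.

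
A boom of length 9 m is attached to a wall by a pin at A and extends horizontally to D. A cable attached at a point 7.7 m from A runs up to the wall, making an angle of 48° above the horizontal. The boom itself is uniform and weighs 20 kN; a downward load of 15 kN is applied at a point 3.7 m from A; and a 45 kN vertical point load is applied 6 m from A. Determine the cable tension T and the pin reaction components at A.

T = 72.61 kN, A_x = 48.59 kN, A_y = 26.04 kN

ΣM about A: T·sin48°·7.7 − 20·4.5 − 15·3.7 − 45·6 = 0 → T = 415.5/(7.7·0.743145) = 72.6117 ≈ 72.61 kN.
ΣF_x = 0: A_x − T·cos48° = 0 → A_x = 72.6117 × 0.669131 = 48.59 kN.
ΣF_y = 0: A_y + T·sin48° − 20 − 15 − 45 = 0 → A_y = 80 − 72.6117 × 0.743145 = 26.04 kN.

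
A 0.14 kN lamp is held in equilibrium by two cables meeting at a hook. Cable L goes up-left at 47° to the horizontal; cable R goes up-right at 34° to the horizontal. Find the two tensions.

T_L = 0.1175 kN, T_R = 0.09667 kN

ΣF_x = 0: −T_L·cos47° + T_R·cos34° = 0 → T_R = 0.822639·T_L.
ΣF_y = 0: T_L·sin47° + T_R·sin34° = 0.14.
Substitute: T_L·(0.731354 + 0.822639·0.559193) = 0.14 → T_L = 0.117512 ≈ 0.1175 kN.
Then T_R = 0.822639 × 0.117512 = 0.09667 kN.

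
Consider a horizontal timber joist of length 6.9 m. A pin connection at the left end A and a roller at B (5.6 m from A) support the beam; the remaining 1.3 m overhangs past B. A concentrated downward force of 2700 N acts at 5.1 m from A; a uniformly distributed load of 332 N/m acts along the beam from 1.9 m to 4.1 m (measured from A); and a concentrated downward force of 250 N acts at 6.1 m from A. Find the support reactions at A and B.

Resultant of the distributed load: 332 × 2.2 = 730.4 N at 3 m from A.
Moments about A: B_y·5.6 − 2700·5.1 − (332·2.2)·3 − 250·6.1 = 0 → B_y = 17486.2/5.6 = 3122.54 ≈ 3123 N.
ΣF_y = 0: A_y + 3122.54 − 2700 − 332·2.2 − 250 = 0 → A_y = 557.9 N.
ΣF_x = 0: no horizontal applied forces, so A_x = 0.

A_x = 0, A_y = 557.9 N, B_y = 3123 N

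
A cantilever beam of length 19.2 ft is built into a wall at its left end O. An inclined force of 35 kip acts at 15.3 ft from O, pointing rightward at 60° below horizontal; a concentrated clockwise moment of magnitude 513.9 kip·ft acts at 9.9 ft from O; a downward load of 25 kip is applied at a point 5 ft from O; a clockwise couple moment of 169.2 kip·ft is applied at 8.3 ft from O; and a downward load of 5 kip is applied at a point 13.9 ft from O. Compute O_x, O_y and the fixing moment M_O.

ΣF_x = 0: O_x + 35·cos60° = 0 → O_x = -17.50 kip.
ΣF_y = 0: O_y − 35·sin60° − 25 − 5 = 0 → O_y = 60.31 kip.
ΣM about O: M_O − 35·sin60°·15.3 − 513.9 − 25·5 − 169.2 − 5·13.9 = 0 → M_O = 1341 kip·ft.

O_x = -17.50 kip, O_y = 60.31 kip, M_O = 1341 kip·ft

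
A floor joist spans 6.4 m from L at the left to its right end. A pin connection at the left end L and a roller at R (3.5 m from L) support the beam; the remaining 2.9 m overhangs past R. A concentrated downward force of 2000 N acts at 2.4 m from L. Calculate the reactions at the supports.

L_x = 0, L_y = 628.6 N, R_y = 1371 N

ΣM about L: R_y·3.5 − 2000·2.4 = 0 → R_y = 4800/3.5 = 1371.43 ≈ 1371 N.
ΣF_y = 0: L_y + 1371.43 − 2000 = 0 → L_y = 628.6 N.
ΣF_x = 0: no horizontal applied forces, so L_x = 0.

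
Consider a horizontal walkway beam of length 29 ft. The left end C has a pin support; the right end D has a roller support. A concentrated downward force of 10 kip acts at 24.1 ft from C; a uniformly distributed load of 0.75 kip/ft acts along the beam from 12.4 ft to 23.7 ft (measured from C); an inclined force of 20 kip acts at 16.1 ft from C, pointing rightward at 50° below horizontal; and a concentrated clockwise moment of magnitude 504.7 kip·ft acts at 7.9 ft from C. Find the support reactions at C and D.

Resultant of the distributed load: 0.75 × 11.3 = 8.475 kip at 18.05 ft from C.
Taking moments about C: D_y·29 − 10·24.1 − (0.75·11.3)·18.05 − 20·sin50°·16.1 − 504.7 = 0 → D_y = 1145.34/29 = 39.4945 ≈ 39.49 kip.
ΣF_y = 0: C_y + 39.4945 − 10 − 0.75·11.3 − 20·sin50° = 0 → C_y = -5.699 kip.
ΣF_x = 0: C_x + 20·cos50° = 0 → C_x = -12.86 kip.

C_x = -12.86 kip, C_y = -5.699 kip, D_y = 39.49 kip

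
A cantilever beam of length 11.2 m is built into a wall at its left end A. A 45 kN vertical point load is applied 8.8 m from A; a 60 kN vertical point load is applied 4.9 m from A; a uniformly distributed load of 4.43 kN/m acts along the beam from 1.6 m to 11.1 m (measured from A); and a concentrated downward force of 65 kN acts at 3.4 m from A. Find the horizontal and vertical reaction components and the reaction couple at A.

Resultant of the distributed load: 4.43 × 9.5 = 42.085 kN at 6.35 m from A.
ΣF_x = 0: A_x = 0.
ΣF_y = 0: A_y − 45 − 60 − 4.43·9.5 − 65 = 0 → A_y = 212.1 kN.
ΣM about A: M_A − 45·8.8 − 60·4.9 − (4.43·9.5)·6.35 − 65·3.4 = 0 → M_A = 1178 kN·m.

A_x = 0, A_y = 212.1 kN, M_A = 1178 kN·m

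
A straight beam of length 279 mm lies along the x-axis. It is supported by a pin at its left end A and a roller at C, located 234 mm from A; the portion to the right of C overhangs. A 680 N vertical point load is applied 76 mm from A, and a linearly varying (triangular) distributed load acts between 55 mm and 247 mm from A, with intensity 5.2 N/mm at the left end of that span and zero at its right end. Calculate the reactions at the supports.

Resultant of the triangular load: ½ × 5.2 × 192 = 499.2 N, acting at 119 mm from A (one-third of the span from the peak).
Moments about A: C_y·234 − 680·76 − (½·5.2·192)·119 = 0 → C_y = 111084.8/234 = 474.721 ≈ 474.7 N.
ΣF_y = 0: A_y + 474.721 − 680 − ½·5.2·192 = 0 → A_y = 704.5 N.
ΣF_x = 0: no horizontal applied forces, so A_x = 0.

A_x = 0, A_y = 704.5 N, C_y = 474.7 N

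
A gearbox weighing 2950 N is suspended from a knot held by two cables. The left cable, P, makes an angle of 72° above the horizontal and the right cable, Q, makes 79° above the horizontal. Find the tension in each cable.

T_P = 1161 N, T_Q = 1880 N

ΣF_x = 0: −T_P·cos72° + T_Q·cos79° = 0 → T_Q = 1.61951·T_P.
ΣF_y = 0: T_P·sin72° + T_Q·sin79° = 2950.
Substitute: T_P·(0.951057 + 1.61951·0.981627) = 2950 → T_P = 1161.05 ≈ 1161 N.
Then T_Q = 1.61951 × 1161.05 = 1880 N.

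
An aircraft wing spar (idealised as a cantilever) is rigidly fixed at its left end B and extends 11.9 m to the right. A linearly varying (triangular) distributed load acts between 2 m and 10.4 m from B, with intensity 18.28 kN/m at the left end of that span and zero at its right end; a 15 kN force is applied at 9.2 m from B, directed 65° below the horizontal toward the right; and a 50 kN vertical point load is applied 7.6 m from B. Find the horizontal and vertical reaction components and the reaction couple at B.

Resultant of the triangular load: ½ × 18.28 × 8.4 = 76.776 kN, acting at 4.8 m from B (one-third of the span from the peak).
ΣF_x = 0: B_x + 15·cos65° = 0 → B_x = -6.339 kN.
ΣF_y = 0: B_y − ½·18.28·8.4 − 15·sin65° − 50 = 0 → B_y = 140.4 kN.
ΣM about B: M_B − (½·18.28·8.4)·4.8 − 15·sin65°·9.2 − 50·7.6 = 0 → M_B = 873.6 kN·m.

B_x = -6.339 kN, B_y = 140.4 kN, M_B = 873.6 kN·m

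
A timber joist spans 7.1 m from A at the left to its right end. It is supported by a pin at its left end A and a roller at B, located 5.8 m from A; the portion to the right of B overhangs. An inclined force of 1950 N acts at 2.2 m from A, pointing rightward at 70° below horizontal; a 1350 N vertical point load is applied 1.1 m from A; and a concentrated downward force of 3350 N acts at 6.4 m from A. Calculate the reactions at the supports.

A_x = -666.9 N, A_y = 1885 N, B_y = 4648 N

Moments about A: B_y·5.8 − 1950·sin70°·2.2 − 1350·1.1 − 3350·6.4 = 0 → B_y = 26956.3/5.8 = 4647.64 ≈ 4648 N.
ΣF_y = 0: A_y + 4647.64 − 1950·sin70° − 1350 − 3350 = 0 → A_y = 1885 N.
ΣF_x = 0: A_x + 1950·cos70° = 0 → A_x = -666.9 N.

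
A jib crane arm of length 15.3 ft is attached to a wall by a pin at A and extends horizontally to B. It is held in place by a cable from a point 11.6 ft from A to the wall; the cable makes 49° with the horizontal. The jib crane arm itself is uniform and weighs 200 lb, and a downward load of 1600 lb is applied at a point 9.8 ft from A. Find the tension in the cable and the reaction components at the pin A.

T = 1966 lb, A_x = 1290 lb, A_y = 316.4 lb

ΣM about A: T·sin49°·11.6 − 200·7.65 − 1600·9.8 = 0 → T = 17210/(11.6·0.75471) = 1965.82 ≈ 1966 lb.
ΣF_x = 0: A_x − T·cos49° = 0 → A_x = 1965.82 × 0.656059 = 1290 lb.
ΣF_y = 0: A_y + T·sin49° − 200 − 1600 = 0 → A_y = 1800 − 1965.82 × 0.75471 = 316.4 lb.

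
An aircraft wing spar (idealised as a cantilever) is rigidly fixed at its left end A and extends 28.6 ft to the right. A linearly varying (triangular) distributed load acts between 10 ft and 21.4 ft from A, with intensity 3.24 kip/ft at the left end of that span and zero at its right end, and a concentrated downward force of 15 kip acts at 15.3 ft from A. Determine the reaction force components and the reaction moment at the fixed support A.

A_x = 0, A_y = 33.47 kip, M_A = 484.4 kip·ft

Resultant of the triangular load: ½ × 3.24 × 11.4 = 18.468 kip, acting at 13.8 ft from A (one-third of the span from the peak).
ΣF_x = 0: A_x = 0.
ΣF_y = 0: A_y − ½·3.24·11.4 − 15 = 0 → A_y = 33.47 kip.
ΣM about A: M_A − (½·3.24·11.4)·13.8 − 15·15.3 = 0 → M_A = 484.4 kip·ft.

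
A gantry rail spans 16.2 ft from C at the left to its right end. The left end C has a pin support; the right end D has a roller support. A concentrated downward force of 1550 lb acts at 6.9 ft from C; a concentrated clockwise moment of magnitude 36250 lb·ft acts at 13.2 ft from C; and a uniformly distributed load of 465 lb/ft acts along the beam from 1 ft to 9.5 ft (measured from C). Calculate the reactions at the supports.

C_x = 0, C_y = 1324 lb, D_y = 4179 lb

Resultant of the distributed load: 465 × 8.5 = 3952.5 lb at 5.25 ft from C.
Moments about C: D_y·16.2 − 1550·6.9 − 36250 − (465·8.5)·5.25 = 0 → D_y = 67695.625/16.2 = 4178.74 ≈ 4179 lb.
ΣF_y = 0: C_y + 4178.74 − 1550 − 465·8.5 = 0 → C_y = 1324 lb.
ΣF_x = 0: no horizontal applied forces, so C_x = 0.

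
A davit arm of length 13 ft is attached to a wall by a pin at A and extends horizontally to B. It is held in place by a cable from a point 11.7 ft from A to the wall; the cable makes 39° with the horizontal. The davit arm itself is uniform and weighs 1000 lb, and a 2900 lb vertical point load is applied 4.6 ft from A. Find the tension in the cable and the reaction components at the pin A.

T = 2695 lb, A_x = 2094 lb, A_y = 2204 lb

ΣM about A: T·sin39°·11.7 − 1000·6.5 − 2900·4.6 = 0 → T = 19840/(11.7·0.62932) = 2694.54 ≈ 2695 lb.
ΣF_x = 0: A_x − T·cos39° = 0 → A_x = 2694.54 × 0.777146 = 2094 lb.
ΣF_y = 0: A_y + T·sin39° − 1000 − 2900 = 0 → A_y = 3900 − 2694.54 × 0.62932 = 2204 lb.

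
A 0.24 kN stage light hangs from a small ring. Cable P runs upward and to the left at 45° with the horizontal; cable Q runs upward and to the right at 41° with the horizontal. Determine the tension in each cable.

ΣF_x = 0: −T_P·cos45° + T_Q·cos41° = 0 → T_Q = 0.936926·T_P.
ΣF_y = 0: T_P·sin45° + T_Q·sin41° = 0.24.
Substitute: T_P·(0.707107 + 0.936926·0.656059) = 0.24 → T_P = 0.181573 ≈ 0.1816 kN.
Then T_Q = 0.936926 × 0.181573 = 0.1701 kN.

T_P = 0.1816 kN, T_Q = 0.1701 kN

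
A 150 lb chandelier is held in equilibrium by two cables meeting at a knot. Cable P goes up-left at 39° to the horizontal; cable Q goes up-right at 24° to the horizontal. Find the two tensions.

ΣF_x = 0: −T_P·cos39° + T_Q·cos24° = 0 → T_Q = 0.850692·T_P.
ΣF_y = 0: T_P·sin39° + T_Q·sin24° = 150.
Substitute: T_P·(0.62932 + 0.850692·0.406737) = 150 → T_P = 153.794 ≈ 153.8 lb.
Then T_Q = 0.850692 × 153.794 = 130.8 lb.

T_P = 153.8 lb, T_Q = 130.8 lb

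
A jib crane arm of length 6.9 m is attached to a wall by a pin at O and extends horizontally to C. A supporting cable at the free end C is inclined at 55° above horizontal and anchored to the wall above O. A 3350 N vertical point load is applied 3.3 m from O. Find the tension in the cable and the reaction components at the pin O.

ΣM about O: T·sin55°·6.9 − 3350·3.3 = 0 → T = 11055/(6.9·0.819152) = 1955.89 ≈ 1956 N.
ΣF_x = 0: O_x − T·cos55° = 0 → O_x = 1955.89 × 0.573576 = 1122 N.
ΣF_y = 0: O_y + T·sin55° − 3350 = 0 → O_y = 3350 − 1955.89 × 0.819152 = 1748 N.

T = 1956 N, O_x = 1122 N, O_y = 1748 N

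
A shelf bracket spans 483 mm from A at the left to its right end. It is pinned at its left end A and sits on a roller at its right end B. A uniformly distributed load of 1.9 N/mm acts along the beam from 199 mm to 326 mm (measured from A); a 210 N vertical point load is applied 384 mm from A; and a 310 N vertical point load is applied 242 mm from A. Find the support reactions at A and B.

A_x = 0, A_y = 307.9 N, B_y = 453.4 N

Resultant of the distributed load: 1.9 × 127 = 241.3 N at 262.5 mm from A.
Taking moments about A: B_y·483 − (1.9·127)·262.5 − 210·384 − 310·242 = 0 → B_y = 219001.25/483 = 453.419 ≈ 453.4 N.
ΣF_y = 0: A_y + 453.419 − 1.9·127 − 210 − 310 = 0 → A_y = 307.9 N.
ΣF_x = 0: no horizontal applied forces, so A_x = 0.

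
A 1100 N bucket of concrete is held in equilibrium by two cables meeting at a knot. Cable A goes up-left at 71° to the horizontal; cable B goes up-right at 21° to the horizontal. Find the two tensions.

ΣF_x = 0: −T_A·cos71° + T_B·cos21° = 0 → T_B = 0.348731·T_A.
ΣF_y = 0: T_A·sin71° + T_B·sin21° = 1100.
Substitute: T_A·(0.945519 + 0.348731·0.358368) = 1100 → T_A = 1027.56 ≈ 1028 N.
Then T_B = 0.348731 × 1027.56 = 358.3 N.

T_A = 1028 N, T_B = 358.3 N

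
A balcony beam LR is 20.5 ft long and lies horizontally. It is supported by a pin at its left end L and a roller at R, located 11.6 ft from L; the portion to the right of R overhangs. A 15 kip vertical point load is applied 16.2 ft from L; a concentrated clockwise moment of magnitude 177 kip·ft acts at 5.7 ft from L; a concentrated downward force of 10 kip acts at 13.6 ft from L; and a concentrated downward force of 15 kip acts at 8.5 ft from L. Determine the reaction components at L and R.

L_x = 0, L_y = -18.92 kip, R_y = 58.92 kip

Moments about L: R_y·11.6 − 15·16.2 − 177 − 10·13.6 − 15·8.5 = 0 → R_y = 683.5/11.6 = 58.9224 ≈ 58.92 kip.
ΣF_y = 0: L_y + 58.9224 − 15 − 10 − 15 = 0 → L_y = -18.92 kip.
ΣF_x = 0: no horizontal applied forces, so L_x = 0.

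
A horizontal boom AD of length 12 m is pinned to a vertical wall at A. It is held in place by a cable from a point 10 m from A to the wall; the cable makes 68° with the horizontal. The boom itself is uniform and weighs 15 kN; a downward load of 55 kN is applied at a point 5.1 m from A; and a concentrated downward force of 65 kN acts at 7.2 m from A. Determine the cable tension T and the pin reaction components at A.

ΣM about A: T·sin68°·10 − 15·6 − 55·5.1 − 65·7.2 = 0 → T = 838.5/(10·0.927184) = 90.4351 ≈ 90.44 kN.
ΣF_x = 0: A_x − T·cos68° = 0 → A_x = 90.4351 × 0.374607 = 33.88 kN.
ΣF_y = 0: A_y + T·sin68° − 15 − 55 − 65 = 0 → A_y = 135 − 90.4351 × 0.927184 = 51.15 kN.

T = 90.44 kN, A_x = 33.88 kN, A_y = 51.15 kN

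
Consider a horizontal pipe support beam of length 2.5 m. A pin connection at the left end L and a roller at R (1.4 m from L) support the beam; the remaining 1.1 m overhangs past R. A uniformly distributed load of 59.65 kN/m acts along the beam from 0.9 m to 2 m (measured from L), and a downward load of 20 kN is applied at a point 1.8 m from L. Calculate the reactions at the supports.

L_x = 0, L_y = -8.058 kN, R_y = 93.67 kN

Resultant of the distributed load: 59.65 × 1.1 = 65.615 kN at 1.45 m from L.
Moments about L: R_y·1.4 − (59.65·1.1)·1.45 − 20·1.8 = 0 → R_y = 131.14175/1.4 = 93.6727 ≈ 93.67 kN.
ΣF_y = 0: L_y + 93.6727 − 59.65·1.1 − 20 = 0 → L_y = -8.058 kN.
ΣF_x = 0: no horizontal applied forces, so L_x = 0.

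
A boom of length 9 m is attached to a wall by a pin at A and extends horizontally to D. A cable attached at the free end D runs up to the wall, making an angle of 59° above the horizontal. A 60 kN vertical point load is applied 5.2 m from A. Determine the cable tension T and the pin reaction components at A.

T = 40.44 kN, A_x = 20.83 kN, A_y = 25.33 kN

ΣM about A: T·sin59°·9 − 60·5.2 = 0 → T = 312/(9·0.857167) = 40.4433 ≈ 40.44 kN.
ΣF_x = 0: A_x − T·cos59° = 0 → A_x = 40.4433 × 0.515038 = 20.83 kN.
ΣF_y = 0: A_y + T·sin59° − 60 = 0 → A_y = 60 − 40.4433 × 0.857167 = 25.33 kN.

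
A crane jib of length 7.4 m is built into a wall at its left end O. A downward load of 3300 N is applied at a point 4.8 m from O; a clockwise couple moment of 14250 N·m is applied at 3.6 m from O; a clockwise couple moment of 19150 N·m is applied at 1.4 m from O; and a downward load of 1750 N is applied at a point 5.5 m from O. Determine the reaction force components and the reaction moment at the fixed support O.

O_x = 0, O_y = 5050 N, M_O = 58860 N·m

ΣF_x = 0: O_x = 0.
ΣF_y = 0: O_y − 3300 − 1750 = 0 → O_y = 5050 N.
ΣM about O: M_O − 3300·4.8 − 14250 − 19150 − 1750·5.5 = 0 → M_O = 58860 N·m.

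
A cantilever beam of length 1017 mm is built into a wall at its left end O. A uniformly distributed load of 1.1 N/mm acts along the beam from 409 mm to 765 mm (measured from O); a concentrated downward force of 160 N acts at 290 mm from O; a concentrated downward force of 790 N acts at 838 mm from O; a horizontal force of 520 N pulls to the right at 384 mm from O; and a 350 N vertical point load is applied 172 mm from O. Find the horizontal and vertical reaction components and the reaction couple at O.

O_x = -520.0 N, O_y = 1692 N, M_O = 998500 N·mm

Resultant of the distributed load: 1.1 × 356 = 391.6 N at 587 mm from O.
ΣF_x = 0: O_x + 520 = 0 → O_x = -520.0 N.
ΣF_y = 0: O_y − 1.1·356 − 160 − 790 − 350 = 0 → O_y = 1692 N.
ΣM about O: M_O − (1.1·356)·587 − 160·290 − 790·838 − 350·172 = 0 → M_O = 998500 N·mm.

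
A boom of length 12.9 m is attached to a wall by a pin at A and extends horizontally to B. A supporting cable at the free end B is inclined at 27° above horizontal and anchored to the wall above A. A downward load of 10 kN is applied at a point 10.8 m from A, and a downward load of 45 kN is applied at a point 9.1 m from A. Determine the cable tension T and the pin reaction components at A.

T = 88.36 kN, A_x = 78.73 kN, A_y = 14.88 kN

ΣM about A: T·sin27°·12.9 − 10·10.8 − 45·9.1 = 0 → T = 517.5/(12.9·0.45399) = 88.3638 ≈ 88.36 kN.
ΣF_x = 0: A_x − T·cos27° = 0 → A_x = 88.3638 × 0.891007 = 78.73 kN.
ΣF_y = 0: A_y + T·sin27° − 10 − 45 = 0 → A_y = 55 − 88.3638 × 0.45399 = 14.88 kN.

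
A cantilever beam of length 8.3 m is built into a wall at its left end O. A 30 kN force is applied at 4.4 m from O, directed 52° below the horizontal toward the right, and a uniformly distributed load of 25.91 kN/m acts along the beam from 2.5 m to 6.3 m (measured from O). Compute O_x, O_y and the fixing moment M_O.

Resultant of the distributed load: 25.91 × 3.8 = 98.458 kN at 4.4 m from O.
ΣF_x = 0: O_x + 30·cos52° = 0 → O_x = -18.47 kN.
ΣF_y = 0: O_y − 30·sin52° − 25.91·3.8 = 0 → O_y = 122.1 kN.
ΣM about O: M_O − 30·sin52°·4.4 − (25.91·3.8)·4.4 = 0 → M_O = 537.2 kN·m.

O_x = -18.47 kN, O_y = 122.1 kN, M_O = 537.2 kN·m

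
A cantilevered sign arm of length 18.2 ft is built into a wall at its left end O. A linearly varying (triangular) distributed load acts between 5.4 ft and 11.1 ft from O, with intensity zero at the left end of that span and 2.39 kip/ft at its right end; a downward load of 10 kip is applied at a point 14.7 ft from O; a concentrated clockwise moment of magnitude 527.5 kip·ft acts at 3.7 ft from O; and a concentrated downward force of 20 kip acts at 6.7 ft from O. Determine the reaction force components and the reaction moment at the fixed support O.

O_x = 0, O_y = 36.81 kip, M_O = 871.2 kip·ft

Resultant of the triangular load: ½ × 2.39 × 5.7 = 6.8115 kip, acting at 9.2 ft from O (one-third of the span from the peak).
ΣF_x = 0: O_x = 0.
ΣF_y = 0: O_y − ½·2.39·5.7 − 10 − 20 = 0 → O_y = 36.81 kip.
ΣM about O: M_O − (½·2.39·5.7)·9.2 − 10·14.7 − 527.5 − 20·6.7 = 0 → M_O = 871.2 kip·ft.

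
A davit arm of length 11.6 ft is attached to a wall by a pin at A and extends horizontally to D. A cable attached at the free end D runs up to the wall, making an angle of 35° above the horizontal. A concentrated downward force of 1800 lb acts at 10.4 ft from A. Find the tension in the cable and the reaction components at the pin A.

T = 2814 lb, A_x = 2305 lb, A_y = 186.2 lb

ΣM about A: T·sin35°·11.6 − 1800·10.4 = 0 → T = 18720/(11.6·0.573576) = 2813.56 ≈ 2814 lb.
ΣF_x = 0: A_x − T·cos35° = 0 → A_x = 2813.56 × 0.819152 = 2305 lb.
ΣF_y = 0: A_y + T·sin35° − 1800 = 0 → A_y = 1800 − 2813.56 × 0.573576 = 186.2 lb.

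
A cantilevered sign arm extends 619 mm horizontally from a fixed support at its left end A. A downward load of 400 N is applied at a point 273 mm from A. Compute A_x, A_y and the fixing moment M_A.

A_x = 0, A_y = 400.0 N, M_A = 109200 N·mm

ΣF_x = 0: A_x = 0.
ΣF_y = 0: A_y − 400 = 0 → A_y = 400.0 N.
ΣM about A: M_A − 400·273 = 0 → M_A = 109200 N·mm.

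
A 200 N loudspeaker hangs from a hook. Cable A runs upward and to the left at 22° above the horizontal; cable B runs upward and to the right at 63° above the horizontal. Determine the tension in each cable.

T_A = 91.14 N, T_B = 186.1 N

ΣF_x = 0: −T_A·cos22° + T_B·cos63° = 0 → T_B = 2.0423·T_A.
ΣF_y = 0: T_A·sin22° + T_B·sin63° = 200.
Substitute: T_A·(0.374607 + 2.0423·0.891007) = 200 → T_A = 91.1448 ≈ 91.14 N.
Then T_B = 2.0423 × 91.1448 = 186.1 N.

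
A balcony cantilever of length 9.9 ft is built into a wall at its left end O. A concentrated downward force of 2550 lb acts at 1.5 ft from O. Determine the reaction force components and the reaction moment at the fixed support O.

ΣF_x = 0: O_x = 0.
ΣF_y = 0: O_y − 2550 = 0 → O_y = 2550 lb.
ΣM about O: M_O − 2550·1.5 = 0 → M_O = 3825 lb·ft.

O_x = 0, O_y = 2550 lb, M_O = 3825 lb·ft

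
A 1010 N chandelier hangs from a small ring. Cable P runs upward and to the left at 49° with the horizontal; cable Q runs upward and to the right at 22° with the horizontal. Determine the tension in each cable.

ΣF_x = 0: −T_P·cos49° + T_Q·cos22° = 0 → T_Q = 0.707582·T_P.
ΣF_y = 0: T_P·sin49° + T_Q·sin22° = 1010.
Substitute: T_P·(0.75471 + 0.707582·0.374607) = 1010 → T_P = 990.414 ≈ 990.4 N.
Then T_Q = 0.707582 × 990.414 = 700.8 N.

T_P = 990.4 N, T_Q = 700.8 N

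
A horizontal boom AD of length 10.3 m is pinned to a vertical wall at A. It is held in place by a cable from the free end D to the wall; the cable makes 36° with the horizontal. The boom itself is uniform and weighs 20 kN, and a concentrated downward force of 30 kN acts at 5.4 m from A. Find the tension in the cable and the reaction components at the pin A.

T = 43.77 kN, A_x = 35.41 kN, A_y = 24.27 kN

ΣM about A: T·sin36°·10.3 − 20·5.15 − 30·5.4 = 0 → T = 265/(10.3·0.587785) = 43.7714 ≈ 43.77 kN.
ΣF_x = 0: A_x − T·cos36° = 0 → A_x = 43.7714 × 0.809017 = 35.41 kN.
ΣF_y = 0: A_y + T·sin36° − 20 − 30 = 0 → A_y = 50 − 43.7714 × 0.587785 = 24.27 kN.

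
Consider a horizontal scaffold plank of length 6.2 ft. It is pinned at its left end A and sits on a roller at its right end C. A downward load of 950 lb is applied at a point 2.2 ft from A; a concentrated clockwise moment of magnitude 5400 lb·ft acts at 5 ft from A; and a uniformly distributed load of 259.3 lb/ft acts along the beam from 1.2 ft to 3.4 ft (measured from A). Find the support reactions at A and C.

Resultant of the distributed load: 259.3 × 2.2 = 570.46 lb at 2.3 ft from A.
ΣM about A: C_y·6.2 − 950·2.2 − 5400 − (259.3·2.2)·2.3 = 0 → C_y = 8802.058/6.2 = 1419.69 ≈ 1420 lb.
ΣF_y = 0: A_y + 1419.69 − 950 − 259.3·2.2 = 0 → A_y = 100.8 lb.
ΣF_x = 0: no horizontal applied forces, so A_x = 0.

A_x = 0, A_y = 100.8 lb, C_y = 1420 lb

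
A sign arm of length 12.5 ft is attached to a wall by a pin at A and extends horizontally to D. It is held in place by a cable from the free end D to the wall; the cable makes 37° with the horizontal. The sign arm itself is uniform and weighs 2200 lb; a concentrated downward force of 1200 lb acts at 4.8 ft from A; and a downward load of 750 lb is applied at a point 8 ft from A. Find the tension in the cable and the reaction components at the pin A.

ΣM about A: T·sin37°·12.5 − 2200·6.25 − 1200·4.8 − 750·8 = 0 → T = 25510/(12.5·0.601815) = 3391.08 ≈ 3391 lb.
ΣF_x = 0: A_x − T·cos37° = 0 → A_x = 3391.08 × 0.798636 = 2708 lb.
ΣF_y = 0: A_y + T·sin37° − 2200 − 1200 − 750 = 0 → A_y = 4150 − 3391.08 × 0.601815 = 2109 lb.

T = 3391 lb, A_x = 2708 lb, A_y = 2109 lb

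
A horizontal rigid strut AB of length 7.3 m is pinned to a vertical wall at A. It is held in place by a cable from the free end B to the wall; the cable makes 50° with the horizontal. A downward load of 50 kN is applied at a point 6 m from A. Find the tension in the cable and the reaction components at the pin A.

ΣM about A: T·sin50°·7.3 − 50·6 = 0 → T = 300/(7.3·0.766044) = 53.6469 ≈ 53.65 kN.
ΣF_x = 0: A_x − T·cos50° = 0 → A_x = 53.6469 × 0.642788 = 34.48 kN.
ΣF_y = 0: A_y + T·sin50° − 50 = 0 → A_y = 50 − 53.6469 × 0.766044 = 8.904 kN.

T = 53.65 kN, A_x = 34.48 kN, A_y = 8.904 kN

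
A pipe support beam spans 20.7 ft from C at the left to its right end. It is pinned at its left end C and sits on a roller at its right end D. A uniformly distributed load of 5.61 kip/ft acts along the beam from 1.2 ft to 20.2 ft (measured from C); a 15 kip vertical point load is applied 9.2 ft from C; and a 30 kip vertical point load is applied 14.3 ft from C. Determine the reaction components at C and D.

C_x = 0, C_y = 69.10 kip, D_y = 82.49 kip

Resultant of the distributed load: 5.61 × 19 = 106.59 kip at 10.7 ft from C.
Moments about C: D_y·20.7 − (5.61·19)·10.7 − 15·9.2 − 30·14.3 = 0 → D_y = 1707.513/20.7 = 82.4886 ≈ 82.49 kip.
ΣF_y = 0: C_y + 82.4886 − 5.61·19 − 15 − 30 = 0 → C_y = 69.10 kip.
ΣF_x = 0: no horizontal applied forces, so C_x = 0.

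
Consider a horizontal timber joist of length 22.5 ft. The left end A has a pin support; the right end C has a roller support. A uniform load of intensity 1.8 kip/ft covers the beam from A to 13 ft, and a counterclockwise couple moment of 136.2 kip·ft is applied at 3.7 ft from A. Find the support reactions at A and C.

Resultant of the distributed load: 1.8 × 13 = 23.4 kip at 6.5 ft from A.
ΣM about A: C_y·22.5 − (1.8·13)·6.5 + 136.2 = 0 → C_y = 15.9/22.5 = 0.706667 ≈ 0.7067 kip.
ΣF_y = 0: A_y + 0.706667 − 1.8·13 = 0 → A_y = 22.69 kip.
ΣF_x = 0: no horizontal applied forces, so A_x = 0.

A_x = 0, A_y = 22.69 kip, C_y = 0.7067 kip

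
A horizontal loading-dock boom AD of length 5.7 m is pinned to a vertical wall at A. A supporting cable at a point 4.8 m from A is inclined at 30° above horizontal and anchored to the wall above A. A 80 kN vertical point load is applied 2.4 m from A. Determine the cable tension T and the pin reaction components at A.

ΣM about A: T·sin30°·4.8 − 80·2.4 = 0 → T = 192/(4.8·0.5) = 80.00 kN.
ΣF_x = 0: A_x − T·cos30° = 0 → A_x = 80 × 0.866025 = 69.28 kN.
ΣF_y = 0: A_y + T·sin30° − 80 = 0 → A_y = 80 − 80 × 0.5 = 40.00 kN.

T = 80.00 kN, A_x = 69.28 kN, A_y = 40.00 kN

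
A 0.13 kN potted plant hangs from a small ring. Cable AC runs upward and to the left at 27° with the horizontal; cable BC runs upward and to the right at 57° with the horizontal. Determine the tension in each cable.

T_AC = 0.07119 kN, T_BC = 0.1165 kN

ΣF_x = 0: −T_AC·cos27° + T_BC·cos57° = 0 → T_BC = 1.63596·T_AC.
ΣF_y = 0: T_AC·sin27° + T_BC·sin57° = 0.13.
Substitute: T_AC·(0.45399 + 1.63596·0.838671) = 0.13 → T_AC = 0.071193 ≈ 0.07119 kN.
Then T_BC = 1.63596 × 0.071193 = 0.1165 kN.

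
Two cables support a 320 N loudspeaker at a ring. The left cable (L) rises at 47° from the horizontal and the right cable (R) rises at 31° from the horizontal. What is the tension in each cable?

ΣF_x = 0: −T_L·cos47° + T_R·cos31° = 0 → T_R = 0.795642·T_L.
ΣF_y = 0: T_L·sin47° + T_R·sin31° = 320.
Substitute: T_L·(0.731354 + 0.795642·0.515038) = 320 → T_L = 280.421 ≈ 280.4 N.
Then T_R = 0.795642 × 280.421 = 223.1 N.

T_L = 280.4 N, T_R = 223.1 N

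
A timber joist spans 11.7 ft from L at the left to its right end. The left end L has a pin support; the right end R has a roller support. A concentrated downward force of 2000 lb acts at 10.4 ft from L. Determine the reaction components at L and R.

Taking moments about L: R_y·11.7 − 2000·10.4 = 0 → R_y = 20800/11.7 = 1777.78 ≈ 1778 lb.
ΣF_y = 0: L_y + 1777.78 − 2000 = 0 → L_y = 222.2 lb.
ΣF_x = 0: no horizontal applied forces, so L_x = 0.

L_x = 0, L_y = 222.2 lb, R_y = 1778 lb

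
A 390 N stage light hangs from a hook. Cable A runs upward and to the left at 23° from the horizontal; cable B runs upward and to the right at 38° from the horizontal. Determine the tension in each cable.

T_A = 351.4 N, T_B = 410.5 N

ΣF_x = 0: −T_A·cos23° + T_B·cos38° = 0 → T_B = 1.16814·T_A.
ΣF_y = 0: T_A·sin23° + T_B·sin38° = 390.
Substitute: T_A·(0.390731 + 1.16814·0.615661) = 390 → T_A = 351.38 ≈ 351.4 N.
Then T_B = 1.16814 × 351.38 = 410.5 N.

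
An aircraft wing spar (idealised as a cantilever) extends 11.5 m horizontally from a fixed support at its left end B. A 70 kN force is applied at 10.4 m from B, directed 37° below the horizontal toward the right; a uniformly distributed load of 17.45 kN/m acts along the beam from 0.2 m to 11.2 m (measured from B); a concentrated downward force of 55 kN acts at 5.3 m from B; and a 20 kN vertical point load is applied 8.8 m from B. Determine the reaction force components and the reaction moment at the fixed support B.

B_x = -55.90 kN, B_y = 309.1 kN, M_B = 2000 kN·m

Resultant of the distributed load: 17.45 × 11 = 191.95 kN at 5.7 m from B.
ΣF_x = 0: B_x + 70·cos37° = 0 → B_x = -55.90 kN.
ΣF_y = 0: B_y − 70·sin37° − 17.45·11 − 55 − 20 = 0 → B_y = 309.1 kN.
ΣM about B: M_B − 70·sin37°·10.4 − (17.45·11)·5.7 − 55·5.3 − 20·8.8 = 0 → M_B = 2000 kN·m.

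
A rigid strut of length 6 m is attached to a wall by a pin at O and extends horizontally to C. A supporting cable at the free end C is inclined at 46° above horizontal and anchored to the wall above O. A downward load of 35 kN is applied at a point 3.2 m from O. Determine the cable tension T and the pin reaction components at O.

ΣM about O: T·sin46°·6 − 35·3.2 = 0 → T = 112/(6·0.71934) = 25.9497 ≈ 25.95 kN.
ΣF_x = 0: O_x − T·cos46° = 0 → O_x = 25.9497 × 0.694658 = 18.03 kN.
ΣF_y = 0: O_y + T·sin46° − 35 = 0 → O_y = 35 − 25.9497 × 0.71934 = 16.33 kN.

T = 25.95 kN, O_x = 18.03 kN, O_y = 16.33 kN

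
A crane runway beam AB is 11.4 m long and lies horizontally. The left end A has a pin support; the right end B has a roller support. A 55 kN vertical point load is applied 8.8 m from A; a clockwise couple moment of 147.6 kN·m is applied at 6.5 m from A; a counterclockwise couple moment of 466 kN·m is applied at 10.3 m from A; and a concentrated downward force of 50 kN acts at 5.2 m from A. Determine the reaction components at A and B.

A_x = 0, A_y = 67.67 kN, B_y = 37.33 kN

ΣM about A: B_y·11.4 − 55·8.8 − 147.6 + 466 − 50·5.2 = 0 → B_y = 425.6/11.4 = 37.3333 ≈ 37.33 kN.
ΣF_y = 0: A_y + 37.3333 − 55 − 50 = 0 → A_y = 67.67 kN.
ΣF_x = 0: no horizontal applied forces, so A_x = 0.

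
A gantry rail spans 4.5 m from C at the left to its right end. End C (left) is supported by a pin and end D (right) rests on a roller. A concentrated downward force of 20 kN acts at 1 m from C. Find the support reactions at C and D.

ΣM about C: D_y·4.5 − 20·1 = 0 → D_y = 20/4.5 = 4.44444 ≈ 4.444 kN.
ΣF_y = 0: C_y + 4.44444 − 20 = 0 → C_y = 15.56 kN.
ΣF_x = 0: no horizontal applied forces, so C_x = 0.

C_x = 0, C_y = 15.56 kN, D_y = 4.444 kN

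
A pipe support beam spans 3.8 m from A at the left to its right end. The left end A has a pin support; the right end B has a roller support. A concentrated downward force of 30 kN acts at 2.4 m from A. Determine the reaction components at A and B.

ΣM about A: B_y·3.8 − 30·2.4 = 0 → B_y = 72/3.8 = 18.9474 ≈ 18.95 kN.
ΣF_y = 0: A_y + 18.9474 − 30 = 0 → A_y = 11.05 kN.
ΣF_x = 0: no horizontal applied forces, so A_x = 0.

A_x = 0, A_y = 11.05 kN, B_y = 18.95 kN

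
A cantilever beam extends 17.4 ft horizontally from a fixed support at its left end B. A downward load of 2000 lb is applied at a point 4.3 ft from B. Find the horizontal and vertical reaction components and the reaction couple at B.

B_x = 0, B_y = 2000 lb, M_B = 8600 lb·ft

ΣF_x = 0: B_x = 0.
ΣF_y = 0: B_y − 2000 = 0 → B_y = 2000 lb.
ΣM about B: M_B − 2000·4.3 = 0 → M_B = 8600 lb·ft.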